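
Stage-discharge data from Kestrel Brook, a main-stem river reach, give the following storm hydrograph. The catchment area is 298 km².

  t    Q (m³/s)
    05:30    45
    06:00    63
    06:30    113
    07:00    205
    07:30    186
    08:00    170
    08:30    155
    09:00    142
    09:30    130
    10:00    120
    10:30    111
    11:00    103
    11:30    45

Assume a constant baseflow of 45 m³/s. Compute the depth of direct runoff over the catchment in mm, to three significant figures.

Direct runoff: 0.0, 18.0, 68.0, 160.0, 141.0, 125.0, 110.0, 97.0, 85.0, 75.0, 66.0, 58.0, 0.0 m³/s; ΣQ_DR = 1003 m³/s.
V = ΣQ_DR · Δt = 1003 × 1800 s = 1.805 × 10^6 m³.
Over A = 298 km², depth = V / A = 6.06 mm.

d ≈ 6.06 mm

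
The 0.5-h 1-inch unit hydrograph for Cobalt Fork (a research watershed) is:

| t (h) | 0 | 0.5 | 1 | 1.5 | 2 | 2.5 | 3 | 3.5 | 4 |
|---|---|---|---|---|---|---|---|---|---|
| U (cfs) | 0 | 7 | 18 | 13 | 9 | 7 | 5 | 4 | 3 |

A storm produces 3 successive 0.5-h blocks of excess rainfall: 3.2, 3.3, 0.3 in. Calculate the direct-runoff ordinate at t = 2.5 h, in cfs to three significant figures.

Q ≈ 56.0 cfs

By discrete convolution, Q_j = Σ (P_i / 1 in) · U_{j−i}.
At t = 2.5 h (j=5): Q = (3.2/1)·7 + (3.3/1)·9 + (0.3/1)·13 = 56.0 cfs.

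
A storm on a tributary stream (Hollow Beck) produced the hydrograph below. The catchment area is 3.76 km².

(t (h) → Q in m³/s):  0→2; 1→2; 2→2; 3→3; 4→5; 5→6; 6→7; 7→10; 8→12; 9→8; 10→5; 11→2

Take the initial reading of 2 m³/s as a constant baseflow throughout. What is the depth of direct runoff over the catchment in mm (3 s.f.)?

d ≈ 38.3 mm

Direct runoff: 0.0, 0.0, 0.0, 1.0, 3.0, 4.0, 5.0, 8.0, 10.0, 6.0, 3.0, 0.0 m³/s; ΣQ_DR = 40.00 m³/s.
V = ΣQ_DR · Δt = 40.00 × 3600 s = 1.440 × 10^5 m³.
Over A = 3.76 km², depth = V / A = 38.3 mm.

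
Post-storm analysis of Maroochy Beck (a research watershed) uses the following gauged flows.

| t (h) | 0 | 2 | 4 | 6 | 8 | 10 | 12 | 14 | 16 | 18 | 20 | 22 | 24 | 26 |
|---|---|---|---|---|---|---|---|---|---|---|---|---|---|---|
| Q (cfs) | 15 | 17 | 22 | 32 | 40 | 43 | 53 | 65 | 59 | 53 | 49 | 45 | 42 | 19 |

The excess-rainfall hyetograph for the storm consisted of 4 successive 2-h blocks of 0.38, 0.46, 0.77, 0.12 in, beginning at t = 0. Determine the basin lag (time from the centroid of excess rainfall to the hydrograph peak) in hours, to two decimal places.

t_L ≈ 10.27 h

Centroid of excess rainfall: t_c = Σ P_i·t̄_i / ΣP_i = 3.7283 h (block centres at 1, 3, 5, 7 h).
Hydrograph peak occurs at t = 14 h, so basin lag t_L = 14 − 3.7283 = 10.27 h.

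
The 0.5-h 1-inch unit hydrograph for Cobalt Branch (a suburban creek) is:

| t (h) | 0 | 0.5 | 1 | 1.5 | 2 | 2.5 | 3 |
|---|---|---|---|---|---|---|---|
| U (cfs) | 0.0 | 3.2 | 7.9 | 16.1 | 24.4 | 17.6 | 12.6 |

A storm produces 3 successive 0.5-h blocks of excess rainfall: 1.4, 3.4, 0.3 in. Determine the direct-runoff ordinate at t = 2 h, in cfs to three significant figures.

Q ≈ 91.3 cfs

By discrete convolution, Q_j = Σ (P_i / 1 in) · U_{j−i}.
At t = 2 h (j=4): Q = (1.4/1)·24.4 + (3.4/1)·16.1 + (0.3/1)·7.9 = 91.3 cfs.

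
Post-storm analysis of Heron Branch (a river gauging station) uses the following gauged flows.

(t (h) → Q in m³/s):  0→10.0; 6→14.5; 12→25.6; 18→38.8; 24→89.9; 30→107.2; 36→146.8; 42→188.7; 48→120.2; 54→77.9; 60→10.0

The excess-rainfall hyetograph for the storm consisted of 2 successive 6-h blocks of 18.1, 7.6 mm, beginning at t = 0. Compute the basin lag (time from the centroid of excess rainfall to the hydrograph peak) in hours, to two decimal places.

Centroid of excess rainfall: t_c = Σ P_i·t̄_i / ΣP_i = 4.7743 h (block centres at 3, 9 h).
Hydrograph peak occurs at t = 42 h, so basin lag t_L = 42 − 4.7743 = 37.23 h.

t_L ≈ 37.23 h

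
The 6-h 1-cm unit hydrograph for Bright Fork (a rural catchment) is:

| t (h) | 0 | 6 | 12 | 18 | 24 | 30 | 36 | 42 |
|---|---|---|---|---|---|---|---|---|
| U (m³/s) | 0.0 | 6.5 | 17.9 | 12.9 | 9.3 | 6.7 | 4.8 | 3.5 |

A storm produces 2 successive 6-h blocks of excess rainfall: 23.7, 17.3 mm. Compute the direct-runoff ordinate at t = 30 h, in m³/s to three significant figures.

Q ≈ 32.0 m³/s

By discrete convolution, Q_j = Σ (P_i / 10 mm) · U_{j−i}.
At t = 30 h (j=5): Q = (23.7/10)·6.7 + (17.3/10)·9.3 = 32.0 m³/s.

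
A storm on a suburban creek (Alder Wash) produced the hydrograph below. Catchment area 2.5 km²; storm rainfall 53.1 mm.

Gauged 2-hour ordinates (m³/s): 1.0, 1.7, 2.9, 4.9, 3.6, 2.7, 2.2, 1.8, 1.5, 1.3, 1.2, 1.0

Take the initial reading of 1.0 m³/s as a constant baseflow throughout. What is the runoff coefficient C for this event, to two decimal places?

C ≈ 0.75

ΣQ_DR = 13.80 m³/s; V = ΣQ_DR·Δt = 99360 m³.
Runoff depth d = V / A = 39.74 mm.
C = d / P = 39.74 / 53.1 = 0.75.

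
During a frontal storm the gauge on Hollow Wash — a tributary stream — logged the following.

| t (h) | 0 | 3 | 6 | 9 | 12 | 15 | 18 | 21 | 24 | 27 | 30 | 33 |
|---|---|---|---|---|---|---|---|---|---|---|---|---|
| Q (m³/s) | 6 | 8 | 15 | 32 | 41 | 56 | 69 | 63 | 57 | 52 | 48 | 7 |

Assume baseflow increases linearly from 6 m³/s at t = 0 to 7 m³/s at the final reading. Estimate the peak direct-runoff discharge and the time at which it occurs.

Q_p = 62.45 m³/s at t = 18 h

Subtracting baseflow gives direct-runoff ordinates: 0.00, 1.91, 8.82, 25.73, 34.64, 49.55, 62.45, 56.36, 50.27, 45.18, 41.09, 0.00 m³/s.
The maximum is 62.45 m³/s, occurring at the reading for t = 18 h.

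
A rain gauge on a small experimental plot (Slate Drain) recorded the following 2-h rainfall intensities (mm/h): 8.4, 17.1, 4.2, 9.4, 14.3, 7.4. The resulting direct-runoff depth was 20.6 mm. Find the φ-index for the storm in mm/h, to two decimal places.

Only the 2 blocks with intensity above φ contribute runoff: 17.1, 14.3 mm/h.
Σ(I−φ)·Δt = d  ⇒  (17.1+14.3 − 2φ)·2 = 20.6
φ = (31.40 − 20.6/2) / 2 = 10.55 mm/h.

φ ≈ 10.55 mm/h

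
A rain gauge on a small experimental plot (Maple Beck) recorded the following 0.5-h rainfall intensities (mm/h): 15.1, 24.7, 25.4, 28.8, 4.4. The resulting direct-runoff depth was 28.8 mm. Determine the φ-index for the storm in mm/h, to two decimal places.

Only the 4 blocks with intensity above φ contribute runoff: 15.1, 24.7, 25.4, 28.8 mm/h.
Σ(I−φ)·Δt = d  ⇒  (15.1+24.7+25.4+28.8 − 4φ)·0.5 = 28.8
φ = (94.00 − 28.8/0.5) / 4 = 9.10 mm/h.

φ ≈ 9.10 mm/h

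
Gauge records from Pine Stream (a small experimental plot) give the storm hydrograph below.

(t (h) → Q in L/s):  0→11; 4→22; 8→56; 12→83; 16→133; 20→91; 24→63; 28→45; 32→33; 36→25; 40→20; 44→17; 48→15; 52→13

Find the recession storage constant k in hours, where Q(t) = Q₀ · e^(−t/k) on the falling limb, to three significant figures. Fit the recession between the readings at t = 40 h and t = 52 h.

k ≈ 27.9 h

On the falling limb, Q drops from 20 to 13 L/s between t = 40 h and t = 52 h (Δt = 12 h).
k = −Δt / ln(Q₂/Q₁) = −12 / ln(13/20) = 27.9 h.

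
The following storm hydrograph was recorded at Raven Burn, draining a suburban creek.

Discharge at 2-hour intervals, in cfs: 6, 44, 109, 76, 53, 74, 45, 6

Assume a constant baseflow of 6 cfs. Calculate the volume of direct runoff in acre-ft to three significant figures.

Direct-runoff ordinates (Q − Q_b): 0.0, 38.0, 103.0, 70.0, 47.0, 68.0, 39.0, 0.0 cfs.
ΣQ_DR = 365.0 cfs.
With Δt = 2 h = 7200 s, V = ΣQ_DR · Δt = 365.0 × 7200 = 2.63 × 10^6 ft³ = 60.3 acre-ft.

V ≈ 60.3 acre-ft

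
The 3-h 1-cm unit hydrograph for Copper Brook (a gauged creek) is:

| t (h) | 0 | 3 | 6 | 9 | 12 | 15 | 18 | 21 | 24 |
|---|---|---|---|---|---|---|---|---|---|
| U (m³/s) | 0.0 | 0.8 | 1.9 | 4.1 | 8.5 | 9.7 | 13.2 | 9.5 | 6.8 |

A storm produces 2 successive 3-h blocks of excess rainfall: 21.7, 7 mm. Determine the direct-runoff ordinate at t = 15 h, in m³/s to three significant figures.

Q ≈ 27.0 m³/s

By discrete convolution, Q_j = Σ (P_i / 10 mm) · U_{j−i}.
At t = 15 h (j=5): Q = (21.7/10)·9.7 + (7/10)·8.5 = 27.0 m³/s.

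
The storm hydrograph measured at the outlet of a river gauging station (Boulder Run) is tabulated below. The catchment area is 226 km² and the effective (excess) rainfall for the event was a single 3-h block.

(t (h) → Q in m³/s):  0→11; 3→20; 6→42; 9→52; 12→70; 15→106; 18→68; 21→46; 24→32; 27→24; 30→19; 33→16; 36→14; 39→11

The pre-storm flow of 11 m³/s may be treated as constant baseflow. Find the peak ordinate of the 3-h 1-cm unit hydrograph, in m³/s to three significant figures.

U_p ≈ 52.7 m³/s

Direct runoff: 0.0, 9.0, 31.0, 41.0, 59.0, 95.0, 57.0, 35.0, 21.0, 13.0, 8.0, 5.0, 3.0, 0.0 m³/s; ΣQ_DR = 377.0 m³/s, peak = 95.0 m³/s.
Runoff depth d = ΣQ_DR·Δt / A = 377.0 × 10800 / (226 km²) = 18.02 mm.
The 1-cm UH is the DRH scaled by (10 mm)/d, so U_p = 95.0 × 10/18.02 = 52.7 m³/s.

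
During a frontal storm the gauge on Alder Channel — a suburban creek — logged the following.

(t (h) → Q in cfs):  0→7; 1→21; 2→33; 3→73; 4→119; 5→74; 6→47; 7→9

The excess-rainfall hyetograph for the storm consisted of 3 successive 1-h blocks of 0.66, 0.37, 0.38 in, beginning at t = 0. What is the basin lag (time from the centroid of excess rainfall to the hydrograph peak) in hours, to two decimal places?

Centroid of excess rainfall: t_c = Σ P_i·t̄_i / ΣP_i = 1.3014 h (block centres at 0.5, 1.5, 2.5 h).
Hydrograph peak occurs at t = 4 h, so basin lag t_L = 4 − 1.3014 = 2.70 h.

t_L ≈ 2.70 h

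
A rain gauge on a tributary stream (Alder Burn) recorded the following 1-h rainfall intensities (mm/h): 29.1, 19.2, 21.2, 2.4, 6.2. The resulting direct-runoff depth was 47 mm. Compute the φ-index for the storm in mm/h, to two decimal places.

Only the 3 blocks with intensity above φ contribute runoff: 29.1, 19.2, 21.2 mm/h.
Σ(I−φ)·Δt = d  ⇒  (29.1+19.2+21.2 − 3φ)·1 = 47
φ = (69.50 − 47/1) / 3 = 7.50 mm/h.

φ ≈ 7.50 mm/h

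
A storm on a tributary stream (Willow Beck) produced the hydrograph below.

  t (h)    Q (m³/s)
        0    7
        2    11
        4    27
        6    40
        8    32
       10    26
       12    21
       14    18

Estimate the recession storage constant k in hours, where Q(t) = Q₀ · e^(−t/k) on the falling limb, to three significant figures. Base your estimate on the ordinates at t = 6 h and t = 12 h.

k ≈ 9.31 h

On the falling limb, Q drops from 40 to 21 m³/s between t = 6 h and t = 12 h (Δt = 6 h).
k = −Δt / ln(Q₂/Q₁) = −6 / ln(21/40) = 9.31 h.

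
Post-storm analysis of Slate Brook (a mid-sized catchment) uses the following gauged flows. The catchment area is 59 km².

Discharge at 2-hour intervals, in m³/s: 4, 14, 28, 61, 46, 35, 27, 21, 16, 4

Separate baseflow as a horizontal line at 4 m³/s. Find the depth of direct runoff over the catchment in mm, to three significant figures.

Direct runoff: 0.0, 10.0, 24.0, 57.0, 42.0, 31.0, 23.0, 17.0, 12.0, 0.0 m³/s; ΣQ_DR = 216.0 m³/s.
V = ΣQ_DR · Δt = 216.0 × 7200 s = 1.555 × 10^6 m³.
Over A = 59 km², depth = V / A = 26.4 mm.

d ≈ 26.4 mm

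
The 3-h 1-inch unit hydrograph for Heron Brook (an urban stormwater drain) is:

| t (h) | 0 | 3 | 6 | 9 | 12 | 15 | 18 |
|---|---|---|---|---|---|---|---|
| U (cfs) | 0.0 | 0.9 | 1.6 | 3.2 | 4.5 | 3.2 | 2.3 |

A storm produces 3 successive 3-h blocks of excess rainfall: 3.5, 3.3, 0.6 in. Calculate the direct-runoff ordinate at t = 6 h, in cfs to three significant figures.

Q ≈ 8.57 cfs

By discrete convolution, Q_j = Σ (P_i / 1 in) · U_{j−i}.
At t = 6 h (j=2): Q = (3.5/1)·1.6 + (3.3/1)·0.9 + (0.6/1)·0.0 = 8.57 cfs.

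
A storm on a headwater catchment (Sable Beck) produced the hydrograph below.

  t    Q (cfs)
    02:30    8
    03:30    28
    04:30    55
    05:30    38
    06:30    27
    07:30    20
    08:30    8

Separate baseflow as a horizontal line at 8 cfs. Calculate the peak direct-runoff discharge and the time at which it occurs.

Subtracting baseflow gives direct-runoff ordinates: 0.0, 20.0, 47.0, 30.0, 19.0, 12.0, 0.0 cfs.
The maximum is 47.0 cfs, occurring at the reading for t = 04:30.

Q_p = 47.0 cfs at t = 04:30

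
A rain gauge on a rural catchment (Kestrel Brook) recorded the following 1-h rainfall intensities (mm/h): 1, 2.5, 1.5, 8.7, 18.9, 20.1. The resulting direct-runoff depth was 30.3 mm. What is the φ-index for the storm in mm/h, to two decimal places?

φ ≈ 5.80 mm/h

Only the 3 blocks with intensity above φ contribute runoff: 8.7, 18.9, 20.1 mm/h.
Σ(I−φ)·Δt = d  ⇒  (8.7+18.9+20.1 − 3φ)·1 = 30.3
φ = (47.70 − 30.3/1) / 3 = 5.80 mm/h.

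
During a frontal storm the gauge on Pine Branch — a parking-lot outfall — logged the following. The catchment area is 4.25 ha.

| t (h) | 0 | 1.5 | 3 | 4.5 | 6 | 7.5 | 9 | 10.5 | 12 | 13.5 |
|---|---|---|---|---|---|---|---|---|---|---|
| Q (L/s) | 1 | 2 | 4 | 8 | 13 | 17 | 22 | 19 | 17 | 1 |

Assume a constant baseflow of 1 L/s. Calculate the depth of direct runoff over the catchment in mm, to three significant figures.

Direct runoff: 0.0, 1.0, 3.0, 7.0, 12.0, 16.0, 21.0, 18.0, 16.0, 0.0 L/s; ΣQ_DR = 94.00 L/s.
V = ΣQ_DR · Δt = 94.00 × 5400 s = 5.076 × 10^5 L.
Over A = 4.25 ha, depth = V / A = 11.9 mm.

d ≈ 11.9 mm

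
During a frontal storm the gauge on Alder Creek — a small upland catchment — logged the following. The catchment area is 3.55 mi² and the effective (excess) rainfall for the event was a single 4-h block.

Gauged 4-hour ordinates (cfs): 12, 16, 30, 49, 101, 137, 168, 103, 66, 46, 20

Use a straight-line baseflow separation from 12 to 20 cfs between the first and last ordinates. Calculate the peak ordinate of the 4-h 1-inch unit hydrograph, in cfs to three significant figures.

U_p ≈ 151 cfs

Direct runoff: 0.00, 3.20, 16.40, 34.60, 85.80, 121.00, 151.20, 85.40, 47.60, 26.80, 0.00 cfs; ΣQ_DR = 572.0 cfs, peak = 151.20 cfs.
Runoff depth d = ΣQ_DR·Δt / A = 572.0 × 14400 / (3.55 mi²) = 0.9987 in.
The 1-inch UH is the DRH scaled by (1 in)/d, so U_p = 151.20 × 1/0.9987 = 151 cfs.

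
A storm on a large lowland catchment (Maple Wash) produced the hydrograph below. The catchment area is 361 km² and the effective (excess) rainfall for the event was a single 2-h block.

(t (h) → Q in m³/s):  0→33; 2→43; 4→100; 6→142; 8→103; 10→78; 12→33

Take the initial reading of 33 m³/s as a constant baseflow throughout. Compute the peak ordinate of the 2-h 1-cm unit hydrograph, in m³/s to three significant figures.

U_p ≈ 182 m³/s

Direct runoff: 0.0, 10.0, 67.0, 109.0, 70.0, 45.0, 0.0 m³/s; ΣQ_DR = 301.0 m³/s, peak = 109.0 m³/s.
Runoff depth d = ΣQ_DR·Δt / A = 301.0 × 7200 / (361 km²) = 6.003 mm.
The 1-cm UH is the DRH scaled by (10 mm)/d, so U_p = 109.0 × 10/6.003 = 182 m³/s.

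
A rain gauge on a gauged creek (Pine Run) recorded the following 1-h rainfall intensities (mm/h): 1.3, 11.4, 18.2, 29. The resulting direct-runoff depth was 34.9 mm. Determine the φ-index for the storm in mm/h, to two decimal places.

φ ≈ 7.90 mm/h

Only the 3 blocks with intensity above φ contribute runoff: 11.4, 18.2, 29 mm/h.
Σ(I−φ)·Δt = d  ⇒  (11.4+18.2+29 − 3φ)·1 = 34.9
φ = (58.60 − 34.9/1) / 3 = 7.90 mm/h.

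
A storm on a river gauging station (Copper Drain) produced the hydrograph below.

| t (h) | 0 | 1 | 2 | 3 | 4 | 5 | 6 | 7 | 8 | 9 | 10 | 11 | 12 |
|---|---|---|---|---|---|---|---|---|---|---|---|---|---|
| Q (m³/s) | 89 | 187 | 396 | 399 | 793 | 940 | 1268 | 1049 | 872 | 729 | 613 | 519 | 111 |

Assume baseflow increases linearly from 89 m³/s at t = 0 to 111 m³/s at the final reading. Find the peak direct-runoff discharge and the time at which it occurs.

Subtracting baseflow gives direct-runoff ordinates: 0.00, 96.17, 303.33, 304.50, 696.67, 841.83, 1168.00, 947.17, 768.33, 623.50, 505.67, 409.83, 0.00 m³/s.
The maximum is 1168.00 m³/s, occurring at the reading for t = 6 h.

Q_p = 1168.00 m³/s at t = 6 h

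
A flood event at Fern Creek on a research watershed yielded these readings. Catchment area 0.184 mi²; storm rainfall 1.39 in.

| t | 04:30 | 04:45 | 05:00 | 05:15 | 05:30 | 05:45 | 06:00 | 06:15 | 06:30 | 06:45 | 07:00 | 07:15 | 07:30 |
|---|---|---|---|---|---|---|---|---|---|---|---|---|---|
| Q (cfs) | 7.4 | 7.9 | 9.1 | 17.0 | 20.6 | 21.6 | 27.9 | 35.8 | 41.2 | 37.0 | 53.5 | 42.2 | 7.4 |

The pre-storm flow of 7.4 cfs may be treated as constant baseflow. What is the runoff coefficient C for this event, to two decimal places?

C ≈ 0.35

ΣQ_DR = 232.4 cfs; V = ΣQ_DR·Δt = 2.092 × 10^5 ft³.
Runoff depth d = V / A = 0.4893 in.
C = d / P = 0.4893 / 1.39 = 0.35.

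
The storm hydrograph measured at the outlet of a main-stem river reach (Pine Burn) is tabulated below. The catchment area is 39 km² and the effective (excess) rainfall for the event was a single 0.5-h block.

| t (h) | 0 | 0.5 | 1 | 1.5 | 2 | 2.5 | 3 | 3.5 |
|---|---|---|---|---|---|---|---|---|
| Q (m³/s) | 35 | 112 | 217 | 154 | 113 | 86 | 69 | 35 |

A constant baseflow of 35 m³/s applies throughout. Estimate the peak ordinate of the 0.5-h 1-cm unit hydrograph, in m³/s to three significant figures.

Direct runoff: 0.0, 77.0, 182.0, 119.0, 78.0, 51.0, 34.0, 0.0 m³/s; ΣQ_DR = 541.0 m³/s, peak = 182.0 m³/s.
Runoff depth d = ΣQ_DR·Δt / A = 541.0 × 1800 / (39 km²) = 24.97 mm.
The 1-cm UH is the DRH scaled by (10 mm)/d, so U_p = 182.0 × 10/24.97 = 72.9 m³/s.

U_p ≈ 72.9 m³/s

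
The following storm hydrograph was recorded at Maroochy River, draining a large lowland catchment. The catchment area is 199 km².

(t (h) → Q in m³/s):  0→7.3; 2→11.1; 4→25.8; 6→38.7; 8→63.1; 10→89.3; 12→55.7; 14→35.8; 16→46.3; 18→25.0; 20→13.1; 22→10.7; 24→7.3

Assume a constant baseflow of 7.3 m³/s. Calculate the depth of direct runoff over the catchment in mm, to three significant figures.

d ≈ 12.1 mm

Direct runoff: 0.0, 3.8, 18.5, 31.4, 55.8, 82.0, 48.4, 28.5, 39.0, 17.7, 5.8, 3.4, 0.0 m³/s; ΣQ_DR = 334.3 m³/s.
V = ΣQ_DR · Δt = 334.3 × 7200 s = 2.407 × 10^6 m³.
Over A = 199 km², depth = V / A = 12.1 mm.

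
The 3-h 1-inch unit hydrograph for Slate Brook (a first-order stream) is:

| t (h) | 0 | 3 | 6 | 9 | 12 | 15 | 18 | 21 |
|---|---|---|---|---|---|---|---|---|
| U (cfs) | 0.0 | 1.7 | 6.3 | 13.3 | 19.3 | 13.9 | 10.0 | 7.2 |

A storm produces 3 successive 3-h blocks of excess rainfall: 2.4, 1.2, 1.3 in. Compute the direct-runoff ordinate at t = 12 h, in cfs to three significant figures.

Q ≈ 70.5 cfs

By discrete convolution, Q_j = Σ (P_i / 1 in) · U_{j−i}.
At t = 12 h (j=4): Q = (2.4/1)·19.3 + (1.2/1)·13.3 + (1.3/1)·6.3 = 70.5 cfs.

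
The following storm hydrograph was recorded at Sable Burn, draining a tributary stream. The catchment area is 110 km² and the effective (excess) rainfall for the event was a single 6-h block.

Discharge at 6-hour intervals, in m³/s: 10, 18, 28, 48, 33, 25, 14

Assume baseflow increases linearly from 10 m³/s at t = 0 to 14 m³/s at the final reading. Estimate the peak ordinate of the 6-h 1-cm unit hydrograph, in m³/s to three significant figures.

Direct runoff: 0.00, 7.33, 16.67, 36.00, 20.33, 11.67, 0.00 m³/s; ΣQ_DR = 92.00 m³/s, peak = 36.00 m³/s.
Runoff depth d = ΣQ_DR·Δt / A = 92.00 × 21600 / (110 km²) = 18.07 mm.
The 1-cm UH is the DRH scaled by (10 mm)/d, so U_p = 36.00 × 10/18.07 = 19.9 m³/s.

U_p ≈ 19.9 m³/s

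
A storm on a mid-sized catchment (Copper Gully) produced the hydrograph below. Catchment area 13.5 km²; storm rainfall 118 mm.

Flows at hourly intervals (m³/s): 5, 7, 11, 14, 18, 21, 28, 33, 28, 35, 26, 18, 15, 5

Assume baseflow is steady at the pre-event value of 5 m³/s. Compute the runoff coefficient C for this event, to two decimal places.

ΣQ_DR = 194.0 m³/s; V = ΣQ_DR·Δt = 6.984 × 10^5 m³.
Runoff depth d = V / A = 51.73 mm.
C = d / P = 51.73 / 118 = 0.44.

C ≈ 0.44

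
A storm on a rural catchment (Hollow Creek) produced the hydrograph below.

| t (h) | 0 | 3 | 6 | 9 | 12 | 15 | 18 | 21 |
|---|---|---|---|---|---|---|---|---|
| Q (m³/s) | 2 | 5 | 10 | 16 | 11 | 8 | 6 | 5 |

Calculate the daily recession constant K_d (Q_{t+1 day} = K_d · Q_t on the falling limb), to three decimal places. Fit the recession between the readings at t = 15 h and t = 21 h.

Between t = 15 h and t = 21 h the flow falls from 8 to 5 m³/s over 2×3 h = 6 h.
Per-interval ratio K = (5/8)^(1/2) = 0.7906; K_d = K^(24/3) = 0.153.

K_d ≈ 0.153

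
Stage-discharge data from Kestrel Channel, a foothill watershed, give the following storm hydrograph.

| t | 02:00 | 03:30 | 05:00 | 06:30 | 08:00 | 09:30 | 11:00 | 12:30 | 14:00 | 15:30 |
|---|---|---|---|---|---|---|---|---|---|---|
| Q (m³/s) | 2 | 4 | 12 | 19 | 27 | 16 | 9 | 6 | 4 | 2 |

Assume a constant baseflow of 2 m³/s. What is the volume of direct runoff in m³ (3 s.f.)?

V ≈ 4.37 × 10^5 m³

Direct-runoff ordinates (Q − Q_b): 0.0, 2.0, 10.0, 17.0, 25.0, 14.0, 7.0, 4.0, 2.0, 0.0 m³/s.
ΣQ_DR = 81.00 m³/s.
With Δt = 1.5 h = 5400 s, V = ΣQ_DR · Δt = 81.00 × 5400 = 4.37 × 10^5 m³.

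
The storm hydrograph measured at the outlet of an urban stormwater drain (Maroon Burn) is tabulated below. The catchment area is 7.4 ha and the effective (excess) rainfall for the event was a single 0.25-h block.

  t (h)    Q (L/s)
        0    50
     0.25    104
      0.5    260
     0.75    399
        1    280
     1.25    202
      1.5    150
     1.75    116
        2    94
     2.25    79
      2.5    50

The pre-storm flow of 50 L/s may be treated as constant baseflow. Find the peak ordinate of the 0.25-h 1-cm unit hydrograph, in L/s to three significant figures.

U_p ≈ 233 L/s

Direct runoff: 0.0, 54.0, 210.0, 349.0, 230.0, 152.0, 100.0, 66.0, 44.0, 29.0, 0.0 L/s; ΣQ_DR = 1234 L/s, peak = 349.0 L/s.
Runoff depth d = ΣQ_DR·Δt / A = 1234 × 900 / (7.4 ha) = 15.01 mm.
The 1-cm UH is the DRH scaled by (10 mm)/d, so U_p = 349.0 × 10/15.01 = 233 L/s.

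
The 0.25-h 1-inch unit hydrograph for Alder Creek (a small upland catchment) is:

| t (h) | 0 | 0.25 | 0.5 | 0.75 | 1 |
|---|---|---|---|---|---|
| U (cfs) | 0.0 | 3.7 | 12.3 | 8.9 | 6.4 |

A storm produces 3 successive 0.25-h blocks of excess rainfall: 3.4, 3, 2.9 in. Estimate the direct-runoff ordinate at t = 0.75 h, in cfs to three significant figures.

By discrete convolution, Q_j = Σ (P_i / 1 in) · U_{j−i}.
At t = 0.75 h (j=3): Q = (3.4/1)·8.9 + (3/1)·12.3 + (2.9/1)·3.7 = 77.9 cfs.

Q ≈ 77.9 cfs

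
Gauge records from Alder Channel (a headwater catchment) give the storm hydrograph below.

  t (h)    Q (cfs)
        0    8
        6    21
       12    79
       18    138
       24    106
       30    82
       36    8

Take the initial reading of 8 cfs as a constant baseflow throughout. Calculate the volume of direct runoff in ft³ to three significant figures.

V ≈ 8.34 × 10^6 ft³

Direct-runoff ordinates (Q − Q_b): 0.0, 13.0, 71.0, 130.0, 98.0, 74.0, 0.0 cfs.
ΣQ_DR = 386.0 cfs.
With Δt = 6 h = 21600 s, V = ΣQ_DR · Δt = 386.0 × 21600 = 8.34 × 10^6 ft³.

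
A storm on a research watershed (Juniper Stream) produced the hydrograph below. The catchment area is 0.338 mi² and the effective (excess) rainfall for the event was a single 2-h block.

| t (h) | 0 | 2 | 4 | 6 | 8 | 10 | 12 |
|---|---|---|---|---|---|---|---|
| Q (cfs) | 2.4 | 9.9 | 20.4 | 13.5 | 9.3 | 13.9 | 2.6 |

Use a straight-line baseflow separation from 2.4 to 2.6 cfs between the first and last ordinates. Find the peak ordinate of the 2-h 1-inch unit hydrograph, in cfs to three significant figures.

Direct runoff: 0.00, 7.47, 17.93, 11.00, 6.77, 11.33, 0.00 cfs; ΣQ_DR = 54.50 cfs, peak = 17.93 cfs.
Runoff depth d = ΣQ_DR·Δt / A = 54.50 × 7200 / (0.338 mi²) = 0.4997 in.
The 1-inch UH is the DRH scaled by (1 in)/d, so U_p = 17.93 × 1/0.4997 = 35.9 cfs.

U_p ≈ 35.9 cfs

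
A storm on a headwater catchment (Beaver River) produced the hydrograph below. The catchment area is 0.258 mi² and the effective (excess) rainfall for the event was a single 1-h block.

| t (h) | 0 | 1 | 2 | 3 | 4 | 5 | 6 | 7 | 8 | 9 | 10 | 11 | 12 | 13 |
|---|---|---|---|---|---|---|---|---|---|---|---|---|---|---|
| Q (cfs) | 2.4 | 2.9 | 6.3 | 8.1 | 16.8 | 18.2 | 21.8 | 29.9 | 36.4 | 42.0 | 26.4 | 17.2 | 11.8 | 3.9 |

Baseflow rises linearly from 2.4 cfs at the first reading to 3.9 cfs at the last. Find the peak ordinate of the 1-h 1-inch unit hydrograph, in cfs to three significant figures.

Direct runoff: 0.00, 0.38, 3.67, 5.35, 13.94, 15.22, 18.71, 26.69, 33.08, 38.56, 22.85, 13.53, 8.02, 0.00 cfs; ΣQ_DR = 200.0 cfs, peak = 38.56 cfs.
Runoff depth d = ΣQ_DR·Δt / A = 200.0 × 3600 / (0.258 mi²) = 1.201 in.
The 1-inch UH is the DRH scaled by (1 in)/d, so U_p = 38.56 × 1/1.201 = 32.1 cfs.

U_p ≈ 32.1 cfs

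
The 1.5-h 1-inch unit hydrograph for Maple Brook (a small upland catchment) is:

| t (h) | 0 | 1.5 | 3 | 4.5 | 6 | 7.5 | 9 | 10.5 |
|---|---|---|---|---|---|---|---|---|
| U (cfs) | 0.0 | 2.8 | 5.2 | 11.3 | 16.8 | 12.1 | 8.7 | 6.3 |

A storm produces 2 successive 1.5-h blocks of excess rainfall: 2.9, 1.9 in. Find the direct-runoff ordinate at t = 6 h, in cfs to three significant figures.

By discrete convolution, Q_j = Σ (P_i / 1 in) · U_{j−i}.
At t = 6 h (j=4): Q = (2.9/1)·16.8 + (1.9/1)·11.3 = 70.2 cfs.

Q ≈ 70.2 cfs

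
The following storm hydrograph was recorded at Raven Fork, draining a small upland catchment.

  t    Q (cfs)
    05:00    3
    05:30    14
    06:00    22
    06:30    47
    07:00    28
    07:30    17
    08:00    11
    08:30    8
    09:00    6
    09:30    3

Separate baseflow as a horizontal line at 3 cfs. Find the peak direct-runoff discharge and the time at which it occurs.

Q_p = 44.0 cfs at t = 06:30

Subtracting baseflow gives direct-runoff ordinates: 0.0, 11.0, 19.0, 44.0, 25.0, 14.0, 8.0, 5.0, 3.0, 0.0 cfs.
The maximum is 44.0 cfs, occurring at the reading for t = 06:30.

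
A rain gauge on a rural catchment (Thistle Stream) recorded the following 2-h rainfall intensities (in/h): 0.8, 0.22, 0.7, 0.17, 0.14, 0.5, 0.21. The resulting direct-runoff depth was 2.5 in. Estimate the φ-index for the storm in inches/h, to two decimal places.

Only the 3 blocks with intensity above φ contribute runoff: 0.8, 0.7, 0.5 in/h.
Σ(I−φ)·Δt = d  ⇒  (0.8+0.7+0.5 − 3φ)·2 = 2.5
φ = (2.000 − 2.5/2) / 3 = 0.25 in/h.

φ ≈ 0.25 in/h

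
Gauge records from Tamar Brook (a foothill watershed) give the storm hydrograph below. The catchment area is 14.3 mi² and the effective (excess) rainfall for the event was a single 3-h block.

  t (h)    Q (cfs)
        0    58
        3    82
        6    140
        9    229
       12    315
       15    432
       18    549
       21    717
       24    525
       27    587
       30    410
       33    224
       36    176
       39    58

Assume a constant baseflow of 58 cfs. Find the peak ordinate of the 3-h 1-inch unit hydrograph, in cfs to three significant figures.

Direct runoff: 0.0, 24.0, 82.0, 171.0, 257.0, 374.0, 491.0, 659.0, 467.0, 529.0, 352.0, 166.0, 118.0, 0.0 cfs; ΣQ_DR = 3690 cfs, peak = 659.0 cfs.
Runoff depth d = ΣQ_DR·Δt / A = 3690 × 10800 / (14.3 mi²) = 1.200 in.
The 1-inch UH is the DRH scaled by (1 in)/d, so U_p = 659.0 × 1/1.200 = 549 cfs.

U_p ≈ 549 cfs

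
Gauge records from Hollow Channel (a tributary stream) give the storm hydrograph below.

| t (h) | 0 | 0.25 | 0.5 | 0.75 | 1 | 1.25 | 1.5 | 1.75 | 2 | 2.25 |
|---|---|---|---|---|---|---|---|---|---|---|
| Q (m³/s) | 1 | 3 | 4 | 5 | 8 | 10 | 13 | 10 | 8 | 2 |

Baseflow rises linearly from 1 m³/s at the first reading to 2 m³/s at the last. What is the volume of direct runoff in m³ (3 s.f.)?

V ≈ 44100 m³

Direct-runoff ordinates (Q − Q_b): 0.00, 1.89, 2.78, 3.67, 6.56, 8.44, 11.33, 8.22, 6.11, 0.00 m³/s.
ΣQ_DR = 49.00 m³/s.
With Δt = 0.25 h = 900 s, V = ΣQ_DR · Δt = 49.00 × 900 = 44100 m³.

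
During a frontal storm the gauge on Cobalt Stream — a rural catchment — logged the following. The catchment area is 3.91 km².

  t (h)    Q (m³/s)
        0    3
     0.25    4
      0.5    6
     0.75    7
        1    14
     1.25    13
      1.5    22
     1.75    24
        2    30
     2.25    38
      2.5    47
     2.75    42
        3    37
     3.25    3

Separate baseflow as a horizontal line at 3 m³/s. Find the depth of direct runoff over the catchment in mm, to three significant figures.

Direct runoff: 0.0, 1.0, 3.0, 4.0, 11.0, 10.0, 19.0, 21.0, 27.0, 35.0, 44.0, 39.0, 34.0, 0.0 m³/s; ΣQ_DR = 248.0 m³/s.
V = ΣQ_DR · Δt = 248.0 × 900 s = 2.232 × 10^5 m³.
Over A = 3.91 km², depth = V / A = 57.1 mm.

d ≈ 57.1 mm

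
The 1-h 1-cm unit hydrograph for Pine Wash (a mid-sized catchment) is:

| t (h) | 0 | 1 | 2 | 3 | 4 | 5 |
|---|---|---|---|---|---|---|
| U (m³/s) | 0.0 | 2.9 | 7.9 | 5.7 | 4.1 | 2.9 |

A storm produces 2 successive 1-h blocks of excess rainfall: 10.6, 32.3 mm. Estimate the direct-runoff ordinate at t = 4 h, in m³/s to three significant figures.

By discrete convolution, Q_j = Σ (P_i / 10 mm) · U_{j−i}.
At t = 4 h (j=4): Q = (10.6/10)·4.1 + (32.3/10)·5.7 = 22.8 m³/s.

Q ≈ 22.8 m³/s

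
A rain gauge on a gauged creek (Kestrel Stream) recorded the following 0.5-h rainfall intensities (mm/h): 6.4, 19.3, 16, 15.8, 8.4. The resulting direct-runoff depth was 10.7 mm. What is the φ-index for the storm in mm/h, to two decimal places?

Only the 3 blocks with intensity above φ contribute runoff: 19.3, 16, 15.8 mm/h.
Σ(I−φ)·Δt = d  ⇒  (19.3+16+15.8 − 3φ)·0.5 = 10.7
φ = (51.10 − 10.7/0.5) / 3 = 9.90 mm/h.

φ ≈ 9.90 mm/h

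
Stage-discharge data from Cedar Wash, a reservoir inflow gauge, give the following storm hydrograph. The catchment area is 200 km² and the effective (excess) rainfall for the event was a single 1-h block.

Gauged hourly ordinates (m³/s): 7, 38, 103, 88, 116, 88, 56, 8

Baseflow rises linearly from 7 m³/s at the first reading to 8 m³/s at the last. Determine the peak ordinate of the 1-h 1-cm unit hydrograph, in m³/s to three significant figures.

U_p ≈ 136 m³/s

Direct runoff: 0.00, 30.86, 95.71, 80.57, 108.43, 80.29, 48.14, 0.00 m³/s; ΣQ_DR = 444.0 m³/s, peak = 108.43 m³/s.
Runoff depth d = ΣQ_DR·Δt / A = 444.0 × 3600 / (200 km²) = 7.992 mm.
The 1-cm UH is the DRH scaled by (10 mm)/d, so U_p = 108.43 × 10/7.992 = 136 m³/s.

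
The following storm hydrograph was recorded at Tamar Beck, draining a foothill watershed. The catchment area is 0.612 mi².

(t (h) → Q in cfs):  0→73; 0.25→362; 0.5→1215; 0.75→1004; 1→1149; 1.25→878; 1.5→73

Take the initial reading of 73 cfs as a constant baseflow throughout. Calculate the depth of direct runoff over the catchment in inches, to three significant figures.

d ≈ 2.69 in

Direct runoff: 0.0, 289.0, 1142.0, 931.0, 1076.0, 805.0, 0.0 cfs; ΣQ_DR = 4243 cfs.
V = ΣQ_DR · Δt = 4243 × 900 s = 3.819 × 10^6 ft³.
Over A = 0.612 mi², depth = V / A = 2.69 in.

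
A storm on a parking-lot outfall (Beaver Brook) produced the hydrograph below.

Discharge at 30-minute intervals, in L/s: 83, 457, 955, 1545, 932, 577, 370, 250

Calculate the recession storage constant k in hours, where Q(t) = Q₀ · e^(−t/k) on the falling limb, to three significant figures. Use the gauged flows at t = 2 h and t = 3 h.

On the falling limb, Q drops from 932 to 370 L/s between t = 2 h and t = 3 h (Δt = 1 h).
k = −Δt / ln(Q₂/Q₁) = −1 / ln(370/932) = 1.08 h.

k ≈ 1.08 h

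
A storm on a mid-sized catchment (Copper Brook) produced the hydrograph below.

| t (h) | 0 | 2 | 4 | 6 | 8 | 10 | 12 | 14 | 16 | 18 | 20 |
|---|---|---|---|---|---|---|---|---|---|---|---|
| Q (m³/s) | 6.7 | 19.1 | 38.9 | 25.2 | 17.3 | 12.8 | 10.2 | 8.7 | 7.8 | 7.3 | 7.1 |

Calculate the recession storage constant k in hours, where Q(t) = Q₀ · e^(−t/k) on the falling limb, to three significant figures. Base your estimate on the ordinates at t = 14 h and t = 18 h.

k ≈ 22.8 h

On the falling limb, Q drops from 8.7 to 7.3 m³/s between t = 14 h and t = 18 h (Δt = 4 h).
k = −Δt / ln(Q₂/Q₁) = −4 / ln(7.3/8.7) = 22.8 h.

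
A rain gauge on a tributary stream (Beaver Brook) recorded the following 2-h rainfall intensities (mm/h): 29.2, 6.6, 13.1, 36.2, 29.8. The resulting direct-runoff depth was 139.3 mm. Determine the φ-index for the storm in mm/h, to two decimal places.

Only the 4 blocks with intensity above φ contribute runoff: 29.2, 13.1, 36.2, 29.8 mm/h.
Σ(I−φ)·Δt = d  ⇒  (29.2+13.1+36.2+29.8 − 4φ)·2 = 139.3
φ = (108.3 − 139.3/2) / 4 = 9.66 mm/h.

φ ≈ 9.66 mm/h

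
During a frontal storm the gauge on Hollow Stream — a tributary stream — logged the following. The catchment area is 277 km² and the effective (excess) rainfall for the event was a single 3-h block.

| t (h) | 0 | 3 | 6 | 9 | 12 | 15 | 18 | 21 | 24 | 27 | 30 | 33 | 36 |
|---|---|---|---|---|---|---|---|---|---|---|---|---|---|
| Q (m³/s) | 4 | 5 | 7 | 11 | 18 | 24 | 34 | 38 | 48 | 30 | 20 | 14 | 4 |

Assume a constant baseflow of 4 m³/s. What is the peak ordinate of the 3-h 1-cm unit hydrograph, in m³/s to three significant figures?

Direct runoff: 0.0, 1.0, 3.0, 7.0, 14.0, 20.0, 30.0, 34.0, 44.0, 26.0, 16.0, 10.0, 0.0 m³/s; ΣQ_DR = 205.0 m³/s, peak = 44.0 m³/s.
Runoff depth d = ΣQ_DR·Δt / A = 205.0 × 10800 / (277 km²) = 7.993 mm.
The 1-cm UH is the DRH scaled by (10 mm)/d, so U_p = 44.0 × 10/7.993 = 55.0 m³/s.

U_p ≈ 55.0 m³/s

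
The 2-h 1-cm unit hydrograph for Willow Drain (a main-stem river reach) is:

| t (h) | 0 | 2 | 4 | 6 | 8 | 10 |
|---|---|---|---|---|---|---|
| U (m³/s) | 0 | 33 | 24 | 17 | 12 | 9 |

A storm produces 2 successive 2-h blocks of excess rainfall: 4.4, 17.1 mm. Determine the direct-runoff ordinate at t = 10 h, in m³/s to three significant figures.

Q ≈ 24.5 m³/s

By discrete convolution, Q_j = Σ (P_i / 10 mm) · U_{j−i}.
At t = 10 h (j=5): Q = (4.4/10)·9 + (17.1/10)·12 = 24.5 m³/s.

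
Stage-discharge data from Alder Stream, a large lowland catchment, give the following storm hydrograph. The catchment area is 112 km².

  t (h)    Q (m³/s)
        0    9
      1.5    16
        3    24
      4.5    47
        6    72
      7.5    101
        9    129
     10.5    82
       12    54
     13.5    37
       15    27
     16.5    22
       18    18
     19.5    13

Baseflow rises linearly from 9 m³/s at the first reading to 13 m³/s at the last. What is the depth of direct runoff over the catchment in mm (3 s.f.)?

Direct runoff: 0.00, 6.69, 14.38, 37.08, 61.77, 90.46, 118.15, 70.85, 42.54, 25.23, 14.92, 9.62, 5.31, 0.00 m³/s; ΣQ_DR = 497.0 m³/s.
V = ΣQ_DR · Δt = 497.0 × 5400 s = 2.684 × 10^6 m³.
Over A = 112 km², depth = V / A = 24.0 mm.

d ≈ 24.0 mm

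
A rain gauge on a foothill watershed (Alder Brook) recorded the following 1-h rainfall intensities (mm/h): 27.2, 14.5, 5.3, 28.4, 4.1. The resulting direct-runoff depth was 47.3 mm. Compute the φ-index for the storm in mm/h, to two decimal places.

φ ≈ 7.60 mm/h

Only the 3 blocks with intensity above φ contribute runoff: 27.2, 14.5, 28.4 mm/h.
Σ(I−φ)·Δt = d  ⇒  (27.2+14.5+28.4 − 3φ)·1 = 47.3
φ = (70.10 − 47.3/1) / 3 = 7.60 mm/h.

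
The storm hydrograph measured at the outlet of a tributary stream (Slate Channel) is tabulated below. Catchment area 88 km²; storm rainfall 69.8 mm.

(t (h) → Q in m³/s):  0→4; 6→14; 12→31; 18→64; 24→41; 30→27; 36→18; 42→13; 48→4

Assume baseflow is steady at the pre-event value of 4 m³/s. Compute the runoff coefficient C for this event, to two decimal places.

C ≈ 0.63

ΣQ_DR = 180.0 m³/s; V = ΣQ_DR·Δt = 3.888 × 10^6 m³.
Runoff depth d = V / A = 44.18 mm.
C = d / P = 44.18 / 69.8 = 0.63.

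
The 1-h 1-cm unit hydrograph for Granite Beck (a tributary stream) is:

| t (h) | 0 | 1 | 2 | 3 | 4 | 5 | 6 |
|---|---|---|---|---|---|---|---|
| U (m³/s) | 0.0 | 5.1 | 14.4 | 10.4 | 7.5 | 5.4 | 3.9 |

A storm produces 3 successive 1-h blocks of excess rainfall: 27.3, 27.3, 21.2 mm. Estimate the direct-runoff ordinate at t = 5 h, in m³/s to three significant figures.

Q ≈ 57.3 m³/s

By discrete convolution, Q_j = Σ (P_i / 10 mm) · U_{j−i}.
At t = 5 h (j=5): Q = (27.3/10)·5.4 + (27.3/10)·7.5 + (21.2/10)·10.4 = 57.3 m³/s.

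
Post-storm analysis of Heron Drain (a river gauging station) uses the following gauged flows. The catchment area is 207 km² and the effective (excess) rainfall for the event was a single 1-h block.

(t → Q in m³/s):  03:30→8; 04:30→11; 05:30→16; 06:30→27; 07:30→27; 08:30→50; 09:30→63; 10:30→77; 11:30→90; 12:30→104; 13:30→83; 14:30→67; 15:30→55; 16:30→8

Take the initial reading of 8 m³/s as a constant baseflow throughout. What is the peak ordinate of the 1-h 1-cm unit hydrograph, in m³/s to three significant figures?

U_p ≈ 96.2 m³/s

Direct runoff: 0.0, 3.0, 8.0, 19.0, 19.0, 42.0, 55.0, 69.0, 82.0, 96.0, 75.0, 59.0, 47.0, 0.0 m³/s; ΣQ_DR = 574.0 m³/s, peak = 96.0 m³/s.
Runoff depth d = ΣQ_DR·Δt / A = 574.0 × 3600 / (207 km²) = 9.983 mm.
The 1-cm UH is the DRH scaled by (10 mm)/d, so U_p = 96.0 × 10/9.983 = 96.2 m³/s.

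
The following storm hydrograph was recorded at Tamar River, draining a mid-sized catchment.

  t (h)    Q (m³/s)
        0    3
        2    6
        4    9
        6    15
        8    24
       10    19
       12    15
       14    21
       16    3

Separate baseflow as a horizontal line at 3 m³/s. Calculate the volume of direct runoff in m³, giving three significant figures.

Direct-runoff ordinates (Q − Q_b): 0.0, 3.0, 6.0, 12.0, 21.0, 16.0, 12.0, 18.0, 0.0 m³/s.
ΣQ_DR = 88.00 m³/s.
With Δt = 2 h = 7200 s, V = ΣQ_DR · Δt = 88.00 × 7200 = 6.34 × 10^5 m³.

V ≈ 6.34 × 10^5 m³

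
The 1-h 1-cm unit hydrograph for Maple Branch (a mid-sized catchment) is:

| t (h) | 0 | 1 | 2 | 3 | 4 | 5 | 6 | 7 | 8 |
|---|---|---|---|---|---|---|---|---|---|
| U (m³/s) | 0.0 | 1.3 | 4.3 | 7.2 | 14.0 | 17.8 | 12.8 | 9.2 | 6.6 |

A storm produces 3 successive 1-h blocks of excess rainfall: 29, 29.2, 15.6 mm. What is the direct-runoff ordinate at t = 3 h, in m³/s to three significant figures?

By discrete convolution, Q_j = Σ (P_i / 10 mm) · U_{j−i}.
At t = 3 h (j=3): Q = (29/10)·7.2 + (29.2/10)·4.3 + (15.6/10)·1.3 = 35.5 m³/s.

Q ≈ 35.5 m³/s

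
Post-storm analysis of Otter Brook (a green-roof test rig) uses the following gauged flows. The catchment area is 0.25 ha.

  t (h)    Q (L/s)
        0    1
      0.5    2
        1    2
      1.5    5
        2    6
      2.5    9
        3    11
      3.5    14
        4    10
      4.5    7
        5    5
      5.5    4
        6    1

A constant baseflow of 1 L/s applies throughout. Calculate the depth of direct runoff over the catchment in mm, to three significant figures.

Direct runoff: 0.0, 1.0, 1.0, 4.0, 5.0, 8.0, 10.0, 13.0, 9.0, 6.0, 4.0, 3.0, 0.0 L/s; ΣQ_DR = 64.00 L/s.
V = ΣQ_DR · Δt = 64.00 × 1800 s = 1.152 × 10^5 L.
Over A = 0.25 ha, depth = V / A = 46.1 mm.

d ≈ 46.1 mm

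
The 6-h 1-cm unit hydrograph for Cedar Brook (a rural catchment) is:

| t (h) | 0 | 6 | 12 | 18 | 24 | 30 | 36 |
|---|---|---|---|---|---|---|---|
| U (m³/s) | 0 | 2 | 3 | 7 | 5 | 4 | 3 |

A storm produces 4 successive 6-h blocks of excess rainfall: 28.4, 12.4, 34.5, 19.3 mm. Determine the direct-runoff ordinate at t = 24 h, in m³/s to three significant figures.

By discrete convolution, Q_j = Σ (P_i / 10 mm) · U_{j−i}.
At t = 24 h (j=4): Q = (28.4/10)·5 + (12.4/10)·7 + (34.5/10)·3 + (19.3/10)·2 = 37.1 m³/s.

Q ≈ 37.1 m³/s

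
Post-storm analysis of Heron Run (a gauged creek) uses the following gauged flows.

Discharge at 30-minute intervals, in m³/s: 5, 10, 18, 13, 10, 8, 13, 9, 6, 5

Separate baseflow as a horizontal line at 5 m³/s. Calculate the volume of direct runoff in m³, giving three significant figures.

V ≈ 84600 m³

Direct-runoff ordinates (Q − Q_b): 0.0, 5.0, 13.0, 8.0, 5.0, 3.0, 8.0, 4.0, 1.0, 0.0 m³/s.
ΣQ_DR = 47.00 m³/s.
With Δt = 0.5 h = 1800 s, V = ΣQ_DR · Δt = 47.00 × 1800 = 84600 m³.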